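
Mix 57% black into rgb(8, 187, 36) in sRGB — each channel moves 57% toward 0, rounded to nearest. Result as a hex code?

A 57% shade moves each channel 57% toward 0:
  R: 8 + 0.57×(0−8) = 8 − 4.56 = 3.44 → 3
  G: 187 − 106.59 = 80.41 → 80
  B: 36 + 0.57×(0−36) = 36 − 20.52 = 15.48 → 15
rgb(3, 80, 15) = #03500F.

#03500F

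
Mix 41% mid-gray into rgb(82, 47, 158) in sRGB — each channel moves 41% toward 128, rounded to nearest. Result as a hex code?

#655092

Lerp each channel 41% toward 128:
  R: 82 + 18.86 = 100.86 → 101
  G: 47 + 33.21 = 80.21 → 80
  B: 158 + 0.41×(128−158) = 158 − 12.3 = 145.7 → 146
rgb(101, 80, 146) = #655092.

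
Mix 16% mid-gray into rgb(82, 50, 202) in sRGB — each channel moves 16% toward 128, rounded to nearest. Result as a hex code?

Per channel, c → c + 0.16(128 − c):
  R: 82 + 7.36 = 89.36 → 89
  G: 50 + 12.48 = 62.48 → 62
  B: 202 − 11.84 = 190.16 → 190
rgb(89, 62, 190) = #593EBE.

#593EBE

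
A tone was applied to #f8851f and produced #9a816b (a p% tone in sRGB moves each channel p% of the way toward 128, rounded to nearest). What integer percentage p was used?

#f8851f is rgb(248, 133, 31); #9a816b is rgb(154, 129, 107).
On the R channel (widest range): 154 ≈ 248 + (p/100)(128 − 248), so p ≈ 100×(154 − 248)/(128 − 248) = -9400/-120 = 78.33.
p = 78 reproduces all three channels after rounding.

78%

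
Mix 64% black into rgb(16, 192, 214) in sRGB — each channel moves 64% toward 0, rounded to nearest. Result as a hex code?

#06454D

Per channel, c → c + 0.64(0 − c):
  R: 16 + 0.64×(0−16) = 16 − 10.24 = 5.76 → 6
  G: 192 − 122.88 = 69.12 → 69
  B: 214 + 0.64×(0−214) = 214 − 136.96 = 77.04 → 77
rgb(6, 69, 77) = #06454D.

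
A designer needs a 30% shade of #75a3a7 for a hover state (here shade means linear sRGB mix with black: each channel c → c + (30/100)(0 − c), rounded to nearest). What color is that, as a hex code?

#527275

#75a3a7 is rgb(117, 163, 167).
A 30% shade moves each channel 30% toward 0:
  R: 117 + 0.3×(0−117) = 117 − 35.1 = 81.9 → 82
  G: 163 + 0.3×(0−163) = 163 − 48.9 = 114.1 → 114
  B: 167 + 0.3×(0−167) = 167 − 50.1 = 116.9 → 117
rgb(82, 114, 117) = #527275.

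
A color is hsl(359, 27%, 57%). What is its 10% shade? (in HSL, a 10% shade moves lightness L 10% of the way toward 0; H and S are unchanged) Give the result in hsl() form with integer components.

L moves 10% from 57 toward 0: 57 − 5.7 = 51.3 → 51.
H and S are unchanged.

hsl(359, 27%, 51%)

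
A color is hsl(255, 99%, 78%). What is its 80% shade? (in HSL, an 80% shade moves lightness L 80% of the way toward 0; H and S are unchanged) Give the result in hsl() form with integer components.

hsl(255, 99%, 16%)

L moves 80% from 78 toward 0: 78 − 62.4 = 15.6 → 16.
H and S are unchanged.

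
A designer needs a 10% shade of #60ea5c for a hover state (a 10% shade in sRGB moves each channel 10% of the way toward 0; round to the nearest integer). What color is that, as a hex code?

#56d353

#60ea5c is rgb(96, 234, 92).
A 10% shade moves each channel 10% toward 0:
  R: 96 + 0.1×(0−96) = 96 − 9.6 = 86.4 → 86
  G: 234 − 23.4 = 210.6 → 211
  B: 92 − 9.2 = 82.8 → 83
rgb(86, 211, 83) = #56d353.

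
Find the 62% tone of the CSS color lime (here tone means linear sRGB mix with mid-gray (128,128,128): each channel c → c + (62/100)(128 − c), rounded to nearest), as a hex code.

#4FB04F

CSS lime is rgb(0, 255, 0).
Per channel, c → c + 0.62(128 − c):
  R: 0 + 0.62×(128−0) = 0 + 79.36 = 79.36 → 79
  G: 255 + 0.62×(128−255) = 255 − 78.74 = 176.26 → 176
  B: 0 + 0.62×(128−0) = 0 + 79.36 = 79.36 → 79
rgb(79, 176, 79) = #4FB04F.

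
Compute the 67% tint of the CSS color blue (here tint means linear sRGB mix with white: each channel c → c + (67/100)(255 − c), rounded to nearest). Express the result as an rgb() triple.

CSS blue is rgb(0, 0, 255).
Per channel, c → c + 0.67(255 − c):
  R: 0 + 0.67×(255−0) = 0 + 170.85 = 170.85 → 171
  G: 0 + 0.67×(255−0) = 0 + 170.85 = 170.85 → 171
  B: 255 + 0.67×(255−255) = 255 + 0 = 255 → 255

rgb(171, 171, 255)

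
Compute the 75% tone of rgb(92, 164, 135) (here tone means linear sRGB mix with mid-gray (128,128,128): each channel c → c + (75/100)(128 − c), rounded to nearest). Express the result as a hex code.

Per channel, c → c + 0.75(128 − c):
  R: 92 + 27 = 119 → 119
  G: 164 + 0.75×(128−164) = 164 − 27 = 137 → 137
  B: 135 + 0.75×(128−135) = 135 − 5.25 = 129.75 → 130
rgb(119, 137, 130) = #778982.

#778982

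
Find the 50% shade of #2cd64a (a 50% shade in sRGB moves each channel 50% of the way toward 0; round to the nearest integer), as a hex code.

#166b25

#2cd64a is rgb(44, 214, 74).
Lerp each channel 50% toward 0:
  R: 44 − 22 = 22 → 22
  G: 214 − 107 = 107 → 107
  B: 74 + 0.5×(0−74) = 74 − 37 = 37 → 37
rgb(22, 107, 37) = #166b25.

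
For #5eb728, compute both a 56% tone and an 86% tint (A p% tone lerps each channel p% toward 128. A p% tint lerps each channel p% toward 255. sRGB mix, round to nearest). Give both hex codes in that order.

#719859, #e8f5e1

#5eb728 is rgb(94, 183, 40).
56% tone:
  R: 94 + 0.56×(128−94) = 94 + 19.04 = 113.04 → 113
  G: 183 − 30.8 = 152.2 → 152
  B: 40 + 0.56×(128−40) = 40 + 49.28 = 89.28 → 89
  → #719859
86% tint:
  R: 94 + 0.86×(255−94) = 94 + 138.46 = 232.46 → 232
  G: 183 + 61.92 = 244.92 → 245
  B: 40 + 0.86×(255−40) = 40 + 184.9 = 224.9 → 225
  → #e8f5e1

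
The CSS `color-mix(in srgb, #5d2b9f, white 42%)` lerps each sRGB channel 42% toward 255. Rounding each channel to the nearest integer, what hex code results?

#5d2b9f is rgb(93, 43, 159).
A 42% tint moves each channel 42% toward 255:
  R: 93 + 68.04 = 161.04 → 161
  G: 43 + 89.04 = 132.04 → 132
  B: 159 + 0.42×(255−159) = 159 + 40.32 = 199.32 → 199
rgb(161, 132, 199) = #a184c7.

#a184c7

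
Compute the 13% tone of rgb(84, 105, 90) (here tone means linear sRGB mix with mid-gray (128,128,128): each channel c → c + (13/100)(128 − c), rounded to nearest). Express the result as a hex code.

#5A6C5F

Per channel, c → c + 0.13(128 − c):
  R: 84 + 0.13×(128−84) = 84 + 5.72 = 89.72 → 90
  G: 105 + 0.13×(128−105) = 105 + 2.99 = 107.99 → 108
  B: 90 + 0.13×(128−90) = 90 + 4.94 = 94.94 → 95
rgb(90, 108, 95) = #5A6C5F.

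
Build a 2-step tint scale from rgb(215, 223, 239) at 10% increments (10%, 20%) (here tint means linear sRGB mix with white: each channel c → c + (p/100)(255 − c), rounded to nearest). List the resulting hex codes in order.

#DBE2F1, #DFE5F2

10%: (215 + 4 = 219→219, 223 + 3.2 = 226.2→226, 239 + 1.6 = 240.6→241) → #DBE2F1
20%: (215 + 8 = 223→223, 223 + 6.4 = 229.4→229, 239 + 3.2 = 242.2→242) → #DFE5F2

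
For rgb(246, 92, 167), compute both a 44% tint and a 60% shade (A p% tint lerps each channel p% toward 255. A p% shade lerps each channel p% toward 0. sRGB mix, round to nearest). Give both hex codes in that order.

44% tint:
  R: 246 + 0.44×(255−246) = 246 + 3.96 = 249.96 → 250
  G: 92 + 71.72 = 163.72 → 164
  B: 167 + 38.72 = 205.72 → 206
  → #faa4ce
60% shade:
  R: 246 − 147.6 = 98.4 → 98
  G: 92 + 0.6×(0−92) = 92 − 55.2 = 36.8 → 37
  B: 167 − 100.2 = 66.8 → 67
  → #622543

#faa4ce, #622543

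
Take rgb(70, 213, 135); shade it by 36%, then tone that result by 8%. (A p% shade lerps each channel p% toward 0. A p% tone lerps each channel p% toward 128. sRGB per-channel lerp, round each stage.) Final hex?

A 36% shade moves each channel 36% toward 0:
  R: 70 + 0.36×(0−70) = 70 − 25.2 = 44.8 → 45
  G: 213 + 0.36×(0−213) = 213 − 76.68 = 136.32 → 136
  B: 135 − 48.6 = 86.4 → 86
After the shade: rgb(45, 136, 86) = #2D8856.
An 8% tone moves each channel 8% toward 128:
  R: 45 + 0.08×(128−45) = 45 + 6.64 = 51.64 → 52
  G: 136 − 0.64 = 135.36 → 135
  B: 86 + 0.08×(128−86) = 86 + 3.36 = 89.36 → 89
rgb(52, 135, 89) = #348759.

#348759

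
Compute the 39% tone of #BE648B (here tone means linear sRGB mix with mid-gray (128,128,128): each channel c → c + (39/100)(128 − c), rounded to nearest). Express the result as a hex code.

#BE648B is rgb(190, 100, 139).
Per channel, c → c + 0.39(128 − c):
  R: 190 − 24.18 = 165.82 → 166
  G: 100 + 10.92 = 110.92 → 111
  B: 139 − 4.29 = 134.71 → 135
rgb(166, 111, 135) = #A66F87.

#A66F87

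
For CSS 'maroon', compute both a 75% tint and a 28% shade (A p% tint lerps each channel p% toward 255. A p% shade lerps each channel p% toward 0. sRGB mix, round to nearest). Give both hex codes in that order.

CSS maroon is rgb(128, 0, 0).
75% tint:
  R: 128 + 95.25 = 223.25 → 223
  G: 0 + 0.75×(255−0) = 0 + 191.25 = 191.25 → 191
  B: 0 + 0.75×(255−0) = 0 + 191.25 = 191.25 → 191
  → #DFBFBF
28% shade:
  R: 128 − 35.84 = 92.16 → 92
  G: 0 + 0.28×(0−0) = 0 + 0 = 0 → 0
  B: 0 + 0.28×(0−0) = 0 + 0 = 0 → 0
  → #5C0000

#DFBFBF, #5C0000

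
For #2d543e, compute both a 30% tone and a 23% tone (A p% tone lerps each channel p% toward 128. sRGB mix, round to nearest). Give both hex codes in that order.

#2d543e is rgb(45, 84, 62).
30% tone:
  R: 45 + 0.3×(128−45) = 45 + 24.9 = 69.9 → 70
  G: 84 + 0.3×(128−84) = 84 + 13.2 = 97.2 → 97
  B: 62 + 0.3×(128−62) = 62 + 19.8 = 81.8 → 82
  → #466152
23% tone:
  R: 45 + 0.23×(128−45) = 45 + 19.09 = 64.09 → 64
  G: 84 + 0.23×(128−84) = 84 + 10.12 = 94.12 → 94
  B: 62 + 0.23×(128−62) = 62 + 15.18 = 77.18 → 77
  → #405e4d

#466152, #405e4d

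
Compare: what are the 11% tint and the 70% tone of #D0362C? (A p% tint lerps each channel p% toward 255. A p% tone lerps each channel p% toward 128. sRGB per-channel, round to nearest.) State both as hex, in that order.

#D0362C is rgb(208, 54, 44).
11% tint:
  R: 208 + 0.11×(255−208) = 208 + 5.17 = 213.17 → 213
  G: 54 + 22.11 = 76.11 → 76
  B: 44 + 0.11×(255−44) = 44 + 23.21 = 67.21 → 67
  → #D54C43
70% tone:
  R: 208 + 0.7×(128−208) = 208 − 56 = 152 → 152
  G: 54 + 0.7×(128−54) = 54 + 51.8 = 105.8 → 106
  B: 44 + 58.8 = 102.8 → 103
  → #986A67

#D54C43, #986A67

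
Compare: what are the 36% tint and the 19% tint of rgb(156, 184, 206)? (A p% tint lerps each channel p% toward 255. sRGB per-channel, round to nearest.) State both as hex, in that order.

36% tint:
  R: 156 + 0.36×(255−156) = 156 + 35.64 = 191.64 → 192
  G: 184 + 25.56 = 209.56 → 210
  B: 206 + 0.36×(255−206) = 206 + 17.64 = 223.64 → 224
  → #c0d2e0
19% tint:
  R: 156 + 18.81 = 174.81 → 175
  G: 184 + 0.19×(255−184) = 184 + 13.49 = 197.49 → 197
  B: 206 + 0.19×(255−206) = 206 + 9.31 = 215.31 → 215
  → #afc5d7

#c0d2e0, #afc5d7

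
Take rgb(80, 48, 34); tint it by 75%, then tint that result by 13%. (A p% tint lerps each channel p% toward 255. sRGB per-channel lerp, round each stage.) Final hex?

A 75% tint moves each channel 75% toward 255:
  R: 80 + 131.25 = 211.25 → 211
  G: 48 + 155.25 = 203.25 → 203
  B: 34 + 0.75×(255−34) = 34 + 165.75 = 199.75 → 200
After the tint: rgb(211, 203, 200) = #D3CBC8.
Lerp each channel 13% toward 255:
  R: 211 + 0.13×(255−211) = 211 + 5.72 = 216.72 → 217
  G: 203 + 6.76 = 209.76 → 210
  B: 200 + 7.15 = 207.15 → 207
rgb(217, 210, 207) = #D9D2CF.

#D9D2CF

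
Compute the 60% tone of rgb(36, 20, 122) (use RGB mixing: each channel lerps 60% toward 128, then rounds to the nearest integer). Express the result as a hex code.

Per channel, c → c + 0.6(128 − c):
  R: 36 + 0.6×(128−36) = 36 + 55.2 = 91.2 → 91
  G: 20 + 0.6×(128−20) = 20 + 64.8 = 84.8 → 85
  B: 122 + 0.6×(128−122) = 122 + 3.6 = 125.6 → 126
rgb(91, 85, 126) = #5B557E.

#5B557E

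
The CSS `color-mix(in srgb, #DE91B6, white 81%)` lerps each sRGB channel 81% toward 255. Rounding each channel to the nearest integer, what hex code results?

#DE91B6 is rgb(222, 145, 182).
Lerp each channel 81% toward 255:
  R: 222 + 0.81×(255−222) = 222 + 26.73 = 248.73 → 249
  G: 145 + 0.81×(255−145) = 145 + 89.1 = 234.1 → 234
  B: 182 + 59.13 = 241.13 → 241
rgb(249, 234, 241) = #F9EAF1.

#F9EAF1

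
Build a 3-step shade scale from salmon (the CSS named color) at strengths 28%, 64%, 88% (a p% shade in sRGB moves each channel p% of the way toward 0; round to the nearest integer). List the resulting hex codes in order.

#b45c52, #5a2e29, #1e0f0e

CSS salmon is rgb(250, 128, 114).
28%: (250 − 70 = 180→180, 128 − 35.84 = 92.16→92, 114 − 31.92 = 82.08→82) → #b45c52
64%: (250 − 160 = 90→90, 128 − 81.92 = 46.08→46, 114 − 72.96 = 41.04→41) → #5a2e29
88%: (250 − 220 = 30→30, 128 − 112.64 = 15.36→15, 114 − 100.32 = 13.68→14) → #1e0f0e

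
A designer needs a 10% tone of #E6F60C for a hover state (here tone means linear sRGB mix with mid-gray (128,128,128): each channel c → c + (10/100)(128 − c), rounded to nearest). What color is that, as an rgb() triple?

rgb(220, 234, 24)

#E6F60C is rgb(230, 246, 12).
Per channel, c → c + 0.1(128 − c):
  R: 230 − 10.2 = 219.8 → 220
  G: 246 − 11.8 = 234.2 → 234
  B: 12 + 0.1×(128−12) = 12 + 11.6 = 23.6 → 24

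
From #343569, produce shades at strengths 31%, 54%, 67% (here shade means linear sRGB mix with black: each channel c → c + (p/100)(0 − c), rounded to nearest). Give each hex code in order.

#242548, #181830, #111123

#343569 is rgb(52, 53, 105).
31%: (52 − 16.12 = 35.88→36, 53 − 16.43 = 36.57→37, 105 − 32.55 = 72.45→72) → #242548
54%: (52 − 28.08 = 23.92→24, 53 − 28.62 = 24.38→24, 105 − 56.7 = 48.3→48) → #181830
67%: (52 − 34.84 = 17.16→17, 53 − 35.51 = 17.49→17, 105 − 70.35 = 34.65→35) → #111123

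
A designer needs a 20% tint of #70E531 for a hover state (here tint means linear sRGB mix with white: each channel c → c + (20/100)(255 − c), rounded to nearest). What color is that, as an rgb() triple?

rgb(141, 234, 90)

#70E531 is rgb(112, 229, 49).
Lerp each channel 20% toward 255:
  R: 112 + 0.2×(255−112) = 112 + 28.6 = 140.6 → 141
  G: 229 + 5.2 = 234.2 → 234
  B: 49 + 0.2×(255−49) = 49 + 41.2 = 90.2 → 90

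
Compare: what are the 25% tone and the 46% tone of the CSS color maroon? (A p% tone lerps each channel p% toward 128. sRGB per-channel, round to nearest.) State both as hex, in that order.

CSS maroon is rgb(128, 0, 0).
25% tone:
  R: 128 + 0 = 128 → 128
  G: 0 + 0.25×(128−0) = 0 + 32 = 32 → 32
  B: 0 + 32 = 32 → 32
  → #802020
46% tone:
  R: 128 + 0 = 128 → 128
  G: 0 + 0.46×(128−0) = 0 + 58.88 = 58.88 → 59
  B: 0 + 0.46×(128−0) = 0 + 58.88 = 58.88 → 59
  → #803b3b

#802020, #803b3b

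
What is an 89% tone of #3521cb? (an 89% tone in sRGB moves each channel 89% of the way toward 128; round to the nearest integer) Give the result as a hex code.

#787688

#3521cb is rgb(53, 33, 203).
Per channel, c → c + 0.89(128 − c):
  R: 53 + 0.89×(128−53) = 53 + 66.75 = 119.75 → 120
  G: 33 + 84.55 = 117.55 → 118
  B: 203 + 0.89×(128−203) = 203 − 66.75 = 136.25 → 136
rgb(120, 118, 136) = #787688.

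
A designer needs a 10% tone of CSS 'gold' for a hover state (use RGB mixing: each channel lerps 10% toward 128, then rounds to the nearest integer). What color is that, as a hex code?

CSS gold is rgb(255, 215, 0).
A 10% tone moves each channel 10% toward 128:
  R: 255 − 12.7 = 242.3 → 242
  G: 215 + 0.1×(128−215) = 215 − 8.7 = 206.3 → 206
  B: 0 + 0.1×(128−0) = 0 + 12.8 = 12.8 → 13
rgb(242, 206, 13) = #F2CE0D.

#F2CE0D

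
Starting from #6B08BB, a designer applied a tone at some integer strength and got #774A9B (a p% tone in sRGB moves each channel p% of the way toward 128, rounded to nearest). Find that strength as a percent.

#6B08BB is rgb(107, 8, 187); #774A9B is rgb(119, 74, 155).
On the G channel (widest range): 74 ≈ 8 + (p/100)(128 − 8), so p ≈ 100×(74 − 8)/(128 − 8) = 6600/120 = 55.00.
p = 55 reproduces all three channels after rounding.

55%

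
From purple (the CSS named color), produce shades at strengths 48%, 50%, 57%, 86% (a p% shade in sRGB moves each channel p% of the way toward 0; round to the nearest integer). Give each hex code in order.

CSS purple is rgb(128, 0, 128).
48%: (128 − 61.44 = 66.56→67, 0→0, 128 − 61.44 = 66.56→67) → #430043
50%: (128 − 64 = 64→64, 0→0, 128 − 64 = 64→64) → #400040
57%: (128 − 72.96 = 55.04→55, 0→0, 128 − 72.96 = 55.04→55) → #370037
86%: (128 − 110.08 = 17.92→18, 0→0, 128 − 110.08 = 17.92→18) → #120012

#430043, #400040, #370037, #120012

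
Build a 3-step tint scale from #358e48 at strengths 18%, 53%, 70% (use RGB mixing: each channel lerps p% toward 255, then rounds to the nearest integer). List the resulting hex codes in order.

#358e48 is rgb(53, 142, 72).
18%: (53 + 36.36 = 89.36→89, 142 + 20.34 = 162.34→162, 72 + 32.94 = 104.94→105) → #59a269
53%: (53 + 107.06 = 160.06→160, 142 + 59.89 = 201.89→202, 72 + 96.99 = 168.99→169) → #a0caa9
70%: (53 + 141.4 = 194.4→194, 142 + 79.1 = 221.1→221, 72 + 128.1 = 200.1→200) → #c2ddc8

#59a269, #a0caa9, #c2ddc8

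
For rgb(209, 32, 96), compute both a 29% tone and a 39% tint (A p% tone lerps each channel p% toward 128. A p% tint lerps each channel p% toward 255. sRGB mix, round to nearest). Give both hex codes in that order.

#ba3c69, #e3779e

29% tone:
  R: 209 + 0.29×(128−209) = 209 − 23.49 = 185.51 → 186
  G: 32 + 0.29×(128−32) = 32 + 27.84 = 59.84 → 60
  B: 96 + 9.28 = 105.28 → 105
  → #ba3c69
39% tint:
  R: 209 + 0.39×(255−209) = 209 + 17.94 = 226.94 → 227
  G: 32 + 86.97 = 118.97 → 119
  B: 96 + 62.01 = 158.01 → 158
  → #e3779e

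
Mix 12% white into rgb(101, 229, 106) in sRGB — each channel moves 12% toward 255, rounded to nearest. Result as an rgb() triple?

Lerp each channel 12% toward 255:
  R: 101 + 18.48 = 119.48 → 119
  G: 229 + 3.12 = 232.12 → 232
  B: 106 + 17.88 = 123.88 → 124

rgb(119, 232, 124)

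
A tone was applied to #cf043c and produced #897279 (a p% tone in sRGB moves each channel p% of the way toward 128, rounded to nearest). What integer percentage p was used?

#cf043c is rgb(207, 4, 60); #897279 is rgb(137, 114, 121).
On the G channel (widest range): 114 ≈ 4 + (p/100)(128 − 4), so p ≈ 100×(114 − 4)/(128 − 4) = 11000/124 = 88.71.
p = 89 reproduces all three channels after rounding.

89%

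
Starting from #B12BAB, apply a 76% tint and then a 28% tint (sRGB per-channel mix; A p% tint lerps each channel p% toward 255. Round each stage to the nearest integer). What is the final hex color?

#B12BAB is rgb(177, 43, 171).
A 76% tint moves each channel 76% toward 255:
  R: 177 + 59.28 = 236.28 → 236
  G: 43 + 0.76×(255−43) = 43 + 161.12 = 204.12 → 204
  B: 171 + 0.76×(255−171) = 171 + 63.84 = 234.84 → 235
After the tint: rgb(236, 204, 235) = #ECCCEB.
Lerp each channel 28% toward 255:
  R: 236 + 5.32 = 241.32 → 241
  G: 204 + 14.28 = 218.28 → 218
  B: 235 + 0.28×(255−235) = 235 + 5.6 = 240.6 → 241
rgb(241, 218, 241) = #F1DAF1.

#F1DAF1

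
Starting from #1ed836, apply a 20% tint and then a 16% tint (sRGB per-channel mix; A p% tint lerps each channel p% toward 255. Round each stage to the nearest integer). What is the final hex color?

#1ed836 is rgb(30, 216, 54).
Lerp each channel 20% toward 255:
  R: 30 + 45 = 75 → 75
  G: 216 + 0.2×(255−216) = 216 + 7.8 = 223.8 → 224
  B: 54 + 0.2×(255−54) = 54 + 40.2 = 94.2 → 94
After the tint: rgb(75, 224, 94) = #4be05e.
Lerp each channel 16% toward 255:
  R: 75 + 0.16×(255−75) = 75 + 28.8 = 103.8 → 104
  G: 224 + 4.96 = 228.96 → 229
  B: 94 + 25.76 = 119.76 → 120
rgb(104, 229, 120) = #68e578.

#68e578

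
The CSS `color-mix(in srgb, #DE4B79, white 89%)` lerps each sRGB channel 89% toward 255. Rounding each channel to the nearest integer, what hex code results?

#FBEBF0

#DE4B79 is rgb(222, 75, 121).
Lerp each channel 89% toward 255:
  R: 222 + 29.37 = 251.37 → 251
  G: 75 + 0.89×(255−75) = 75 + 160.2 = 235.2 → 235
  B: 121 + 0.89×(255−121) = 121 + 119.26 = 240.26 → 240
rgb(251, 235, 240) = #FBEBF0.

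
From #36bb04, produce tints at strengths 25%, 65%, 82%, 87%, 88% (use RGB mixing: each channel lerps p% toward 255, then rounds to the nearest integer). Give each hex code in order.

#36bb04 is rgb(54, 187, 4).
25%: (54 + 50.25 = 104.25→104, 187 + 17 = 204→204, 4 + 62.75 = 66.75→67) → #68cc43
65%: (54 + 130.65 = 184.65→185, 187 + 44.2 = 231.2→231, 4 + 163.15 = 167.15→167) → #b9e7a7
82%: (54 + 164.82 = 218.82→219, 187 + 55.76 = 242.76→243, 4 + 205.82 = 209.82→210) → #dbf3d2
87%: (54 + 174.87 = 228.87→229, 187 + 59.16 = 246.16→246, 4 + 218.37 = 222.37→222) → #e5f6de
88%: (54 + 176.88 = 230.88→231, 187 + 59.84 = 246.84→247, 4 + 220.88 = 224.88→225) → #e7f7e1

#68cc43, #b9e7a7, #dbf3d2, #e5f6de, #e7f7e1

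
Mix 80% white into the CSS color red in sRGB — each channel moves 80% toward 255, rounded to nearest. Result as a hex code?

CSS red is rgb(255, 0, 0).
Per channel, c → c + 0.8(255 − c):
  R: 255 + 0 = 255 → 255
  G: 0 + 0.8×(255−0) = 0 + 204 = 204 → 204
  B: 0 + 204 = 204 → 204
rgb(255, 204, 204) = #ffcccc.

#ffcccc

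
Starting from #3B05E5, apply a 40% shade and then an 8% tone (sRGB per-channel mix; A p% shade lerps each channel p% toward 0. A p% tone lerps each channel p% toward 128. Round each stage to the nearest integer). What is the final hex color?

#3B05E5 is rgb(59, 5, 229).
Per channel, c → c + 0.4(0 − c):
  R: 59 + 0.4×(0−59) = 59 − 23.6 = 35.4 → 35
  G: 5 − 2 = 3 → 3
  B: 229 − 91.6 = 137.4 → 137
After the shade: rgb(35, 3, 137) = #230389.
An 8% tone moves each channel 8% toward 128:
  R: 35 + 7.44 = 42.44 → 42
  G: 3 + 0.08×(128−3) = 3 + 10 = 13 → 13
  B: 137 − 0.72 = 136.28 → 136
rgb(42, 13, 136) = #2A0D88.

#2A0D88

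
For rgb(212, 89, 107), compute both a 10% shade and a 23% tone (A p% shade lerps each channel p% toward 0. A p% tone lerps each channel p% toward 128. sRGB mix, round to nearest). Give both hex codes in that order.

10% shade:
  R: 212 − 21.2 = 190.8 → 191
  G: 89 + 0.1×(0−89) = 89 − 8.9 = 80.1 → 80
  B: 107 + 0.1×(0−107) = 107 − 10.7 = 96.3 → 96
  → #BF5060
23% tone:
  R: 212 + 0.23×(128−212) = 212 − 19.32 = 192.68 → 193
  G: 89 + 0.23×(128−89) = 89 + 8.97 = 97.97 → 98
  B: 107 + 0.23×(128−107) = 107 + 4.83 = 111.83 → 112
  → #C16270

#BF5060, #C16270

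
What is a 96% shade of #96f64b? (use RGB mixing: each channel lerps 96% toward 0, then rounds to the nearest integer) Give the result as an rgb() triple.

#96f64b is rgb(150, 246, 75).
Per channel, c → c + 0.96(0 − c):
  R: 150 + 0.96×(0−150) = 150 − 144 = 6 → 6
  G: 246 + 0.96×(0−246) = 246 − 236.16 = 9.84 → 10
  B: 75 + 0.96×(0−75) = 75 − 72 = 3 → 3

rgb(6, 10, 3)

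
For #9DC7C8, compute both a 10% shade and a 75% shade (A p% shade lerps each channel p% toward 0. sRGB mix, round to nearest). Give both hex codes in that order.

#9DC7C8 is rgb(157, 199, 200).
10% shade:
  R: 157 + 0.1×(0−157) = 157 − 15.7 = 141.3 → 141
  G: 199 − 19.9 = 179.1 → 179
  B: 200 + 0.1×(0−200) = 200 − 20 = 180 → 180
  → #8DB3B4
75% shade:
  R: 157 + 0.75×(0−157) = 157 − 117.75 = 39.25 → 39
  G: 199 + 0.75×(0−199) = 199 − 149.25 = 49.75 → 50
  B: 200 + 0.75×(0−200) = 200 − 150 = 50 → 50
  → #273232

#8DB3B4, #273232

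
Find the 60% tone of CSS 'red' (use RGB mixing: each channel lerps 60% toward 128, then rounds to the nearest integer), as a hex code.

CSS red is rgb(255, 0, 0).
A 60% tone moves each channel 60% toward 128:
  R: 255 + 0.6×(128−255) = 255 − 76.2 = 178.8 → 179
  G: 0 + 76.8 = 76.8 → 77
  B: 0 + 0.6×(128−0) = 0 + 76.8 = 76.8 → 77
rgb(179, 77, 77) = #B34D4D.

#B34D4D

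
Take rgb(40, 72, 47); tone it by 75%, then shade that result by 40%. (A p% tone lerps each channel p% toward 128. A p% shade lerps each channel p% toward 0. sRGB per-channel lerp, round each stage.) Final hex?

#404441

A 75% tone moves each channel 75% toward 128:
  R: 40 + 66 = 106 → 106
  G: 72 + 42 = 114 → 114
  B: 47 + 0.75×(128−47) = 47 + 60.75 = 107.75 → 108
After the tone: rgb(106, 114, 108) = #6A726C.
Per channel, c → c + 0.4(0 − c):
  R: 106 + 0.4×(0−106) = 106 − 42.4 = 63.6 → 64
  G: 114 + 0.4×(0−114) = 114 − 45.6 = 68.4 → 68
  B: 108 + 0.4×(0−108) = 108 − 43.2 = 64.8 → 65
rgb(64, 68, 65) = #404441.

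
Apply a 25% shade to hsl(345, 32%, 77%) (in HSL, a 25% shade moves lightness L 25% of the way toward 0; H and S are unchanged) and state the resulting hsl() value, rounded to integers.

L moves 25% from 77 toward 0: 77 − 19.25 = 57.75 → 58.
H and S are unchanged.

hsl(345, 32%, 58%)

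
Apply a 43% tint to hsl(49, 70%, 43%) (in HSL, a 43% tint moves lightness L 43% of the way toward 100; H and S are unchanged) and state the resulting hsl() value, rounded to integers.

hsl(49, 70%, 68%)

L moves 43% from 43 toward 100: 43 + 24.51 = 67.51 → 68.
H and S are unchanged.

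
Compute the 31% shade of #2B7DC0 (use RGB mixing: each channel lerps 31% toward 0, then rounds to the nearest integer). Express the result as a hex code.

#1E5684

#2B7DC0 is rgb(43, 125, 192).
Per channel, c → c + 0.31(0 − c):
  R: 43 − 13.33 = 29.67 → 30
  G: 125 − 38.75 = 86.25 → 86
  B: 192 + 0.31×(0−192) = 192 − 59.52 = 132.48 → 132
rgb(30, 86, 132) = #1E5684.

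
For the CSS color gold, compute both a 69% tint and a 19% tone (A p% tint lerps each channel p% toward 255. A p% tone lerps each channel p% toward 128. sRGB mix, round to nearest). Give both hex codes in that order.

CSS gold is rgb(255, 215, 0).
69% tint:
  R: 255 + 0.69×(255−255) = 255 + 0 = 255 → 255
  G: 215 + 0.69×(255−215) = 215 + 27.6 = 242.6 → 243
  B: 0 + 0.69×(255−0) = 0 + 175.95 = 175.95 → 176
  → #fff3b0
19% tone:
  R: 255 − 24.13 = 230.87 → 231
  G: 215 − 16.53 = 198.47 → 198
  B: 0 + 0.19×(128−0) = 0 + 24.32 = 24.32 → 24
  → #e7c618

#fff3b0, #e7c618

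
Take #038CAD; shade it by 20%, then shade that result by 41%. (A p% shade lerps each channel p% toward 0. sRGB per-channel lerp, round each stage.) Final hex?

#014251

#038CAD is rgb(3, 140, 173).
Per channel, c → c + 0.2(0 − c):
  R: 3 + 0.2×(0−3) = 3 − 0.6 = 2.4 → 2
  G: 140 + 0.2×(0−140) = 140 − 28 = 112 → 112
  B: 173 + 0.2×(0−173) = 173 − 34.6 = 138.4 → 138
After the shade: rgb(2, 112, 138) = #02708A.
Per channel, c → c + 0.41(0 − c):
  R: 2 + 0.41×(0−2) = 2 − 0.82 = 1.18 → 1
  G: 112 − 45.92 = 66.08 → 66
  B: 138 + 0.41×(0−138) = 138 − 56.58 = 81.42 → 81
rgb(1, 66, 81) = #014251.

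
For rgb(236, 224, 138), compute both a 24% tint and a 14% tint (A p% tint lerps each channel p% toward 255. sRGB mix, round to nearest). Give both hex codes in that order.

24% tint:
  R: 236 + 4.56 = 240.56 → 241
  G: 224 + 0.24×(255−224) = 224 + 7.44 = 231.44 → 231
  B: 138 + 0.24×(255−138) = 138 + 28.08 = 166.08 → 166
  → #f1e7a6
14% tint:
  R: 236 + 2.66 = 238.66 → 239
  G: 224 + 0.14×(255−224) = 224 + 4.34 = 228.34 → 228
  B: 138 + 16.38 = 154.38 → 154
  → #efe49a

#f1e7a6, #efe49a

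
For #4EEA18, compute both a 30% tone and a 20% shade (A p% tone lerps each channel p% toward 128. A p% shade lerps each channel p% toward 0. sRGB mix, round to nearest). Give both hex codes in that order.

#5DCA37, #3EBB13

#4EEA18 is rgb(78, 234, 24).
30% tone:
  R: 78 + 0.3×(128−78) = 78 + 15 = 93 → 93
  G: 234 − 31.8 = 202.2 → 202
  B: 24 + 0.3×(128−24) = 24 + 31.2 = 55.2 → 55
  → #5DCA37
20% shade:
  R: 78 − 15.6 = 62.4 → 62
  G: 234 + 0.2×(0−234) = 234 − 46.8 = 187.2 → 187
  B: 24 − 4.8 = 19.2 → 19
  → #3EBB13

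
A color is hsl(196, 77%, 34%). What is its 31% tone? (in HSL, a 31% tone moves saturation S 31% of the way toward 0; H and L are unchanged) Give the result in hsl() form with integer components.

S moves 31% from 77 toward 0: 77 − 23.87 = 53.13 → 53.
H and L are unchanged.

hsl(196, 53%, 34%)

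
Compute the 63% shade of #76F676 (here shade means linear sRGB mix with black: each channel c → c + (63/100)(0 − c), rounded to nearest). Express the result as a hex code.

#76F676 is rgb(118, 246, 118).
Per channel, c → c + 0.63(0 − c):
  R: 118 − 74.34 = 43.66 → 44
  G: 246 + 0.63×(0−246) = 246 − 154.98 = 91.02 → 91
  B: 118 + 0.63×(0−118) = 118 − 74.34 = 43.66 → 44
rgb(44, 91, 44) = #2C5B2C.

#2C5B2C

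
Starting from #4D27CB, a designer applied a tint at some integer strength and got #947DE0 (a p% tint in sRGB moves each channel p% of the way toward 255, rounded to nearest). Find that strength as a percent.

#4D27CB is rgb(77, 39, 203); #947DE0 is rgb(148, 125, 224).
On the G channel (widest range): 125 ≈ 39 + (p/100)(255 − 39), so p ≈ 100×(125 − 39)/(255 − 39) = 8600/216 = 39.81.
p = 40 reproduces all three channels after rounding.

40%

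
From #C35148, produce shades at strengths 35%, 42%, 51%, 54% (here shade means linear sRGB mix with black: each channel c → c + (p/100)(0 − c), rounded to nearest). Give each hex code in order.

#C35148 is rgb(195, 81, 72).
35%: (195 − 68.25 = 126.75→127, 81 − 28.35 = 52.65→53, 72 − 25.2 = 46.8→47) → #7F352F
42%: (195 − 81.9 = 113.1→113, 81 − 34.02 = 46.98→47, 72 − 30.24 = 41.76→42) → #712F2A
51%: (195 − 99.45 = 95.55→96, 81 − 41.31 = 39.69→40, 72 − 36.72 = 35.28→35) → #602823
54%: (195 − 105.3 = 89.7→90, 81 − 43.74 = 37.26→37, 72 − 38.88 = 33.12→33) → #5A2521

#7F352F, #712F2A, #602823, #5A2521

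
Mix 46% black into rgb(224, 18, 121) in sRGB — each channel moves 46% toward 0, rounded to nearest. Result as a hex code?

#790A41

Lerp each channel 46% toward 0:
  R: 224 + 0.46×(0−224) = 224 − 103.04 = 120.96 → 121
  G: 18 − 8.28 = 9.72 → 10
  B: 121 + 0.46×(0−121) = 121 − 55.66 = 65.34 → 65
rgb(121, 10, 65) = #790A41.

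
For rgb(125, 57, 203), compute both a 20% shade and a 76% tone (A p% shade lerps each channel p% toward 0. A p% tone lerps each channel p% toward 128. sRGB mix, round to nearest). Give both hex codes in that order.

#642ea2, #7f6f92

20% shade:
  R: 125 − 25 = 100 → 100
  G: 57 − 11.4 = 45.6 → 46
  B: 203 − 40.6 = 162.4 → 162
  → #642ea2
76% tone:
  R: 125 + 0.76×(128−125) = 125 + 2.28 = 127.28 → 127
  G: 57 + 0.76×(128−57) = 57 + 53.96 = 110.96 → 111
  B: 203 + 0.76×(128−203) = 203 − 57 = 146 → 146
  → #7f6f92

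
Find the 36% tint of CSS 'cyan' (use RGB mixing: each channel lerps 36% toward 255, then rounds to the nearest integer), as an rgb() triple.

rgb(92, 255, 255)

CSS cyan is rgb(0, 255, 255).
A 36% tint moves each channel 36% toward 255:
  R: 0 + 0.36×(255−0) = 0 + 91.8 = 91.8 → 92
  G: 255 + 0.36×(255−255) = 255 + 0 = 255 → 255
  B: 255 + 0 = 255 → 255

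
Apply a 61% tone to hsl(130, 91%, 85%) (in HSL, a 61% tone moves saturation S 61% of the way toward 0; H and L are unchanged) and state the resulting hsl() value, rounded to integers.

S moves 61% from 91 toward 0: 91 − 55.51 = 35.49 → 35.
H and L are unchanged.

hsl(130, 35%, 85%)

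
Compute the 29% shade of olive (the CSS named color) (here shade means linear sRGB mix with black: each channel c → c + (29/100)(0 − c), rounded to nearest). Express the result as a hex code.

#5B5B00

CSS olive is rgb(128, 128, 0).
Per channel, c → c + 0.29(0 − c):
  R: 128 − 37.12 = 90.88 → 91
  G: 128 + 0.29×(0−128) = 128 − 37.12 = 90.88 → 91
  B: 0 + 0.29×(0−0) = 0 + 0 = 0 → 0
rgb(91, 91, 0) = #5B5B00.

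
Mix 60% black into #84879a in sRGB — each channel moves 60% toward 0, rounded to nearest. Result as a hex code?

#84879a is rgb(132, 135, 154).
Lerp each channel 60% toward 0:
  R: 132 − 79.2 = 52.8 → 53
  G: 135 + 0.6×(0−135) = 135 − 81 = 54 → 54
  B: 154 + 0.6×(0−154) = 154 − 92.4 = 61.6 → 62
rgb(53, 54, 62) = #35363e.

#35363e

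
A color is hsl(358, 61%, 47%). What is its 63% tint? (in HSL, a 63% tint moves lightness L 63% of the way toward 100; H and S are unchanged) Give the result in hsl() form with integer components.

hsl(358, 61%, 80%)

L moves 63% from 47 toward 100: 47 + 33.39 = 80.39 → 80.
H and S are unchanged.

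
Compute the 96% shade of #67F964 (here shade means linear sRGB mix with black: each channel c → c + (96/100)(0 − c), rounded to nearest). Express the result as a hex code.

#67F964 is rgb(103, 249, 100).
Lerp each channel 96% toward 0:
  R: 103 − 98.88 = 4.12 → 4
  G: 249 + 0.96×(0−249) = 249 − 239.04 = 9.96 → 10
  B: 100 − 96 = 4 → 4
rgb(4, 10, 4) = #040A04.

#040A04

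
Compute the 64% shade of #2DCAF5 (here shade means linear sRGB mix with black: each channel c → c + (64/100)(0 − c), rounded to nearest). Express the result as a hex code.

#104958

#2DCAF5 is rgb(45, 202, 245).
A 64% shade moves each channel 64% toward 0:
  R: 45 + 0.64×(0−45) = 45 − 28.8 = 16.2 → 16
  G: 202 − 129.28 = 72.72 → 73
  B: 245 + 0.64×(0−245) = 245 − 156.8 = 88.2 → 88
rgb(16, 73, 88) = #104958.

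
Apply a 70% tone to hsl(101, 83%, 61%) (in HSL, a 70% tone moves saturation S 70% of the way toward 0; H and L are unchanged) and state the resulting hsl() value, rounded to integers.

hsl(101, 25%, 61%)

S moves 70% from 83 toward 0: 83 − 58.1 = 24.9 → 25.
H and L are unchanged.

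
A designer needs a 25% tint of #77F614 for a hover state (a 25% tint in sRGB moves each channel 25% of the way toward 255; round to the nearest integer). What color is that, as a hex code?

#77F614 is rgb(119, 246, 20).
Lerp each channel 25% toward 255:
  R: 119 + 34 = 153 → 153
  G: 246 + 2.25 = 248.25 → 248
  B: 20 + 0.25×(255−20) = 20 + 58.75 = 78.75 → 79
rgb(153, 248, 79) = #99F84F.

#99F84F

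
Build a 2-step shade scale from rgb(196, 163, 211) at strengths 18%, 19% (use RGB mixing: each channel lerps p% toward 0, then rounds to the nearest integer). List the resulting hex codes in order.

#A186AD, #9F84AB

18%: (196 − 35.28 = 160.72→161, 163 − 29.34 = 133.66→134, 211 − 37.98 = 173.02→173) → #A186AD
19%: (196 − 37.24 = 158.76→159, 163 − 30.97 = 132.03→132, 211 − 40.09 = 170.91→171) → #9F84AB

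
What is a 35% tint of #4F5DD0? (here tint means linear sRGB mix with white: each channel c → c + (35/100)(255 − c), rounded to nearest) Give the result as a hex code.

#8D96E0

#4F5DD0 is rgb(79, 93, 208).
A 35% tint moves each channel 35% toward 255:
  R: 79 + 0.35×(255−79) = 79 + 61.6 = 140.6 → 141
  G: 93 + 0.35×(255−93) = 93 + 56.7 = 149.7 → 150
  B: 208 + 16.45 = 224.45 → 224
rgb(141, 150, 224) = #8D96E0.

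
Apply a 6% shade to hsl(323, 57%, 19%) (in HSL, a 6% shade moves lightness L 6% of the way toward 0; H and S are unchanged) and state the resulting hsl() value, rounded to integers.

hsl(323, 57%, 18%)

L moves 6% from 19 toward 0: 19 − 1.14 = 17.86 → 18.
H and S are unchanged.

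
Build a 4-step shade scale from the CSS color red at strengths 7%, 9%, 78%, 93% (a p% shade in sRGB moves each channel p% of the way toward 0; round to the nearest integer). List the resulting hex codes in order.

#ED0000, #E80000, #380000, #120000

CSS red is rgb(255, 0, 0).
7%: (255 − 17.85 = 237.15→237, 0→0, 0→0) → #ED0000
9%: (255 − 22.95 = 232.05→232, 0→0, 0→0) → #E80000
78%: (255 − 198.9 = 56.1→56, 0→0, 0→0) → #380000
93%: (255 − 237.15 = 17.85→18, 0→0, 0→0) → #120000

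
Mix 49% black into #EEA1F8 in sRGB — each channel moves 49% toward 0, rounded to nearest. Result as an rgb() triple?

#EEA1F8 is rgb(238, 161, 248).
Lerp each channel 49% toward 0:
  R: 238 − 116.62 = 121.38 → 121
  G: 161 − 78.89 = 82.11 → 82
  B: 248 − 121.52 = 126.48 → 126

rgb(121, 82, 126)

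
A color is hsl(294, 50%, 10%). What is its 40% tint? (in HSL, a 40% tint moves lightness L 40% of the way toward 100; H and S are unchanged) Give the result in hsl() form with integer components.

hsl(294, 50%, 46%)

L moves 40% from 10 toward 100: 10 + 36 = 46 → 46.
H and S are unchanged.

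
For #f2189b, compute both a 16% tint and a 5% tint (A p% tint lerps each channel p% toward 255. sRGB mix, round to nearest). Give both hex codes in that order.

#f2189b is rgb(242, 24, 155).
16% tint:
  R: 242 + 0.16×(255−242) = 242 + 2.08 = 244.08 → 244
  G: 24 + 0.16×(255−24) = 24 + 36.96 = 60.96 → 61
  B: 155 + 0.16×(255−155) = 155 + 16 = 171 → 171
  → #f43dab
5% tint:
  R: 242 + 0.05×(255−242) = 242 + 0.65 = 242.65 → 243
  G: 24 + 11.55 = 35.55 → 36
  B: 155 + 5 = 160 → 160
  → #f324a0

#f43dab, #f324a0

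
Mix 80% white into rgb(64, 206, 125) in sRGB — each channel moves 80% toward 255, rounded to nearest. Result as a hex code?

#d9f5e5

An 80% tint moves each channel 80% toward 255:
  R: 64 + 152.8 = 216.8 → 217
  G: 206 + 39.2 = 245.2 → 245
  B: 125 + 0.8×(255−125) = 125 + 104 = 229 → 229
rgb(217, 245, 229) = #d9f5e5.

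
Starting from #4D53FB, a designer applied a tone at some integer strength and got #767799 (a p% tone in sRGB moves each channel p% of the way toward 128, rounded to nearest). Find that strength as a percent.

#4D53FB is rgb(77, 83, 251); #767799 is rgb(118, 119, 153).
On the B channel (widest range): 153 ≈ 251 + (p/100)(128 − 251), so p ≈ 100×(153 − 251)/(128 − 251) = -9800/-123 = 79.67.
p = 80 reproduces all three channels after rounding.

80%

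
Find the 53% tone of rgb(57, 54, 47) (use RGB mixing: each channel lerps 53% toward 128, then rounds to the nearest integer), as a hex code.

A 53% tone moves each channel 53% toward 128:
  R: 57 + 0.53×(128−57) = 57 + 37.63 = 94.63 → 95
  G: 54 + 39.22 = 93.22 → 93
  B: 47 + 0.53×(128−47) = 47 + 42.93 = 89.93 → 90
rgb(95, 93, 90) = #5f5d5a.

#5f5d5a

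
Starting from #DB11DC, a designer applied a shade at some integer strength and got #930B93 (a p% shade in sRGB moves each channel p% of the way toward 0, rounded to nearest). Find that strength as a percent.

33%

#DB11DC is rgb(219, 17, 220); #930B93 is rgb(147, 11, 147).
On the B channel (widest range): 147 ≈ 220 + (p/100)(0 − 220), so p ≈ 100×(147 − 220)/(0 − 220) = -7300/-220 = 33.18.
p = 33 reproduces all three channels after rounding.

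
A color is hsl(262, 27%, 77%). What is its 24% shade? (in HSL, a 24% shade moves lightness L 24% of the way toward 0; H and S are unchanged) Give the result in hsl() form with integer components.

L moves 24% from 77 toward 0: 77 − 18.48 = 58.52 → 59.
H and S are unchanged.

hsl(262, 27%, 59%)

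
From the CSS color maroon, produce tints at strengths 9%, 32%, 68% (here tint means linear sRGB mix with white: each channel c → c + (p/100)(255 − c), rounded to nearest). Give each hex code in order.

CSS maroon is rgb(128, 0, 0).
9%: (128 + 11.43 = 139.43→139, 0 + 22.95 = 22.95→23, 0 + 22.95 = 22.95→23) → #8B1717
32%: (128 + 40.64 = 168.64→169, 0 + 81.6 = 81.6→82, 0 + 81.6 = 81.6→82) → #A95252
68%: (128 + 86.36 = 214.36→214, 0 + 173.4 = 173.4→173, 0 + 173.4 = 173.4→173) → #D6ADAD

#8B1717, #A95252, #D6ADAD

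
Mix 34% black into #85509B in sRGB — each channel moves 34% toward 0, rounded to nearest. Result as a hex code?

#583566

#85509B is rgb(133, 80, 155).
A 34% shade moves each channel 34% toward 0:
  R: 133 + 0.34×(0−133) = 133 − 45.22 = 87.78 → 88
  G: 80 − 27.2 = 52.8 → 53
  B: 155 + 0.34×(0−155) = 155 − 52.7 = 102.3 → 102
rgb(88, 53, 102) = #583566.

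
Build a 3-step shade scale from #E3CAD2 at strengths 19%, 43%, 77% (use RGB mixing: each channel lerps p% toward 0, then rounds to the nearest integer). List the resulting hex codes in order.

#E3CAD2 is rgb(227, 202, 210).
19%: (227 − 43.13 = 183.87→184, 202 − 38.38 = 163.62→164, 210 − 39.9 = 170.1→170) → #B8A4AA
43%: (227 − 97.61 = 129.39→129, 202 − 86.86 = 115.14→115, 210 − 90.3 = 119.7→120) → #817378
77%: (227 − 174.79 = 52.21→52, 202 − 155.54 = 46.46→46, 210 − 161.7 = 48.3→48) → #342E30

#B8A4AA, #817378, #342E30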